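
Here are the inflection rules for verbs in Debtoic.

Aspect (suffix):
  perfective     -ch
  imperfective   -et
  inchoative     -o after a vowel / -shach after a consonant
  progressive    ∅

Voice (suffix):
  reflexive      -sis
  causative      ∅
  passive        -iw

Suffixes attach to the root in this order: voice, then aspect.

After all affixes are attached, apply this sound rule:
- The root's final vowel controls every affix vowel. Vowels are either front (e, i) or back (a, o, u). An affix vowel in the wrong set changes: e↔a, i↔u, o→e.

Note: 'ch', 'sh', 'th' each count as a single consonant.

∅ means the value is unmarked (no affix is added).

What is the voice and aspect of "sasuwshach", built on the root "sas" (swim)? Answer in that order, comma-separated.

passive, inchoative

Segment: sas-iw-shach.
voice: -iw → passive.
aspect: -o/shach → inchoative.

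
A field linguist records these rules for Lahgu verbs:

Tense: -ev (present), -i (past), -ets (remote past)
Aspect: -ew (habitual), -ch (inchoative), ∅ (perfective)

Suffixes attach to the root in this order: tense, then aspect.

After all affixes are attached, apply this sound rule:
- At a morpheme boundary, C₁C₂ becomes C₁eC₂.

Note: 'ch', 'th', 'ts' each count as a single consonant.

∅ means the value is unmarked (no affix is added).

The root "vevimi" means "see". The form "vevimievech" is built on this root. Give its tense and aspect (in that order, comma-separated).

Segment: vevimi-ev-ch.
tense: -ev → present.
aspect: -ch → inchoative.

present, inchoative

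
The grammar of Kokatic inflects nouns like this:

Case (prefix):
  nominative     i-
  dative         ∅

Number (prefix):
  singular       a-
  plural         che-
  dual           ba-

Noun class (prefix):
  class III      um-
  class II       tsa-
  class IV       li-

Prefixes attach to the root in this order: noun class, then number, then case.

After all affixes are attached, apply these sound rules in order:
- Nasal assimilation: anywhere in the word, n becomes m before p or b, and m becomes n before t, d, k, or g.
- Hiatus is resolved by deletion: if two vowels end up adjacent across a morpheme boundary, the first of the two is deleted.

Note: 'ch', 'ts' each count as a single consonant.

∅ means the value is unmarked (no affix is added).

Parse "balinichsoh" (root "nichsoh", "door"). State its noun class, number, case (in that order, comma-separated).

class IV, dual, dative

Segment: ba-li-nichsoh.
noun class: li- → class IV.
number: ba- → dual.
case: ∅ → dative.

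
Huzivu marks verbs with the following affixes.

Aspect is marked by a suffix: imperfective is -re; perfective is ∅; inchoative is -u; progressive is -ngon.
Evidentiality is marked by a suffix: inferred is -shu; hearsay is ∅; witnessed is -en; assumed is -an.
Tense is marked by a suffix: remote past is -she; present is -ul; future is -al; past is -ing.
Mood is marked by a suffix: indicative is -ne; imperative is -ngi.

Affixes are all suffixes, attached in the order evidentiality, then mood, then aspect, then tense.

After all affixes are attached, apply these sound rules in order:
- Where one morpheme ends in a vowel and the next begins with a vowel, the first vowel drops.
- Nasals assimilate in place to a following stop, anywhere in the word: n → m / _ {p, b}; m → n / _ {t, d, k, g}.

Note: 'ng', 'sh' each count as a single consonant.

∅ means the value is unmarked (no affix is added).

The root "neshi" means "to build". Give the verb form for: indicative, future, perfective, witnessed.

Attach evidentiality witnessed -en → neshien.
Attach mood indicative -ne → neshienne.
aspect = perfective: zero marking, form stays neshienne.
Attach tense future -al → neshienneal.
Apply vowel deletion: neshienneal → neshennal.
Nasal assimilation: no change.

neshennal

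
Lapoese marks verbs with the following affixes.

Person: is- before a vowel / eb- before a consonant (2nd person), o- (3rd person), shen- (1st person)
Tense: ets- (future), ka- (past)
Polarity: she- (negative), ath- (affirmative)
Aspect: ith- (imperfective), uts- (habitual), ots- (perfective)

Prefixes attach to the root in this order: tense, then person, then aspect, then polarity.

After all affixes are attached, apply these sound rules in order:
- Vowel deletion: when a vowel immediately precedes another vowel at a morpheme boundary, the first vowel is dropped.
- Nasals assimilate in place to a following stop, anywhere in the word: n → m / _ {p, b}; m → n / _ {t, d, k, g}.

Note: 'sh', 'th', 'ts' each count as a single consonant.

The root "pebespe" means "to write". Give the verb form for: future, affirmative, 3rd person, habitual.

athutsetspebespe

Attach tense future ets- → etspebespe.
Attach person 3rd person o- → oetspebespe.
Attach aspect habitual uts- → utsoetspebespe.
Attach polarity affirmative ath- → athutsoetspebespe.
Apply vowel deletion: athutsoetspebespe → athutsetspebespe.
Nasal assimilation: no change.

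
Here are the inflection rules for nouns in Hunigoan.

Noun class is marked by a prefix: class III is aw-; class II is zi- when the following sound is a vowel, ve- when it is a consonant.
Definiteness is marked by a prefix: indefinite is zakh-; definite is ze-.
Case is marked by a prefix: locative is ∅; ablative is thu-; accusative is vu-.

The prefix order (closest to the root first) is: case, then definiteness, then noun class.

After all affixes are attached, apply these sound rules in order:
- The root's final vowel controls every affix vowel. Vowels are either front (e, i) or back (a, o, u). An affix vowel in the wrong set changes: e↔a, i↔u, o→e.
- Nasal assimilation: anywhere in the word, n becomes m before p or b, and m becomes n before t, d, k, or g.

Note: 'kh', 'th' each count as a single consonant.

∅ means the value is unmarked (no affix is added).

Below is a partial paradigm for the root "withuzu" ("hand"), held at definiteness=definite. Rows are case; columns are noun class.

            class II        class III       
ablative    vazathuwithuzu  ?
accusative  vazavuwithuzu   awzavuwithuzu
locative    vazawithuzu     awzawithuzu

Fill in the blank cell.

awzathuwithuzu

Attach case ablative thu- → thuwithuzu.
Attach definiteness definite ze- → zethuwithuzu.
Attach noun class class III aw- → awzethuwithuzu.
Apply vowel harmony: awzethuwithuzu → awzathuwithuzu.
Nasal assimilation: no change.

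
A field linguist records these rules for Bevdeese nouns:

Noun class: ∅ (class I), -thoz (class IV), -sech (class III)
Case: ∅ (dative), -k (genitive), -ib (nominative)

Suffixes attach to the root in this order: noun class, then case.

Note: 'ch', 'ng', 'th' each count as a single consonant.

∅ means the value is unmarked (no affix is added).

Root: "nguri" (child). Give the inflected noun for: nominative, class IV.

ngurithozib

Attach noun class class IV -thoz → ngurithoz.
Attach case nominative -ib → ngurithozib.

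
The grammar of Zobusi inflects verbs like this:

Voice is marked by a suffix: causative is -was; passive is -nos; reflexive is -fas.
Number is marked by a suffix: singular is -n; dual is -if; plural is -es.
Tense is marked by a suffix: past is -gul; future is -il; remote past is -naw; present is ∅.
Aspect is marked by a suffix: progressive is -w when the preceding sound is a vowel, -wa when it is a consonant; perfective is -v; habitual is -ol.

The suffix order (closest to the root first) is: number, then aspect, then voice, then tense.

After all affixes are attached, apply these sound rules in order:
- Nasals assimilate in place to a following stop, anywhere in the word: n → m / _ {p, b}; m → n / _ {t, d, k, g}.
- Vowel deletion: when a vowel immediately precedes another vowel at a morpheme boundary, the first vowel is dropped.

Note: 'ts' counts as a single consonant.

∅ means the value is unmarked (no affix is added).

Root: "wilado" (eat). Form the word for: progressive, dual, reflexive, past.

Attach number dual -if → wiladoif.
Attach aspect progressive -wa (after consonant 'f') → wiladoifwa.
Attach voice reflexive -fas → wiladoifwafas.
Attach tense past -gul → wiladoifwafasgul.
Nasal assimilation: no change.
Apply vowel deletion: wiladoifwafasgul → wiladifwafasgul.

wiladifwafasgul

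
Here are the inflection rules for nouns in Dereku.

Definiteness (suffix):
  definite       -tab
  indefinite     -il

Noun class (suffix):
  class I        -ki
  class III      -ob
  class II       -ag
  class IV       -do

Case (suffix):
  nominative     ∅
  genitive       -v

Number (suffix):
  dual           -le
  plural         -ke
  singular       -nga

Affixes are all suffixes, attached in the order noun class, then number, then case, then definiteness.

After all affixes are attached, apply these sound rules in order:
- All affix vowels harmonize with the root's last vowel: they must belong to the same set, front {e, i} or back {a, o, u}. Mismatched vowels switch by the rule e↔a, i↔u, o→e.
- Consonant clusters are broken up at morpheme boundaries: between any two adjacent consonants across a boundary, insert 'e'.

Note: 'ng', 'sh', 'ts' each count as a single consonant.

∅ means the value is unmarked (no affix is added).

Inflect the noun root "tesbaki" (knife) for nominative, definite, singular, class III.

Attach noun class class III -ob → tesbakiob.
Attach number singular -nga → tesbakiobnga.
case = nominative: zero marking, form stays tesbakiobnga.
Attach definiteness definite -tab → tesbakiobngatab.
Apply vowel harmony: tesbakiobngatab → tesbakiebngeteb.
Apply epenthesis: tesbakiebngeteb → tesbakiebengeteb.

tesbakiebengeteb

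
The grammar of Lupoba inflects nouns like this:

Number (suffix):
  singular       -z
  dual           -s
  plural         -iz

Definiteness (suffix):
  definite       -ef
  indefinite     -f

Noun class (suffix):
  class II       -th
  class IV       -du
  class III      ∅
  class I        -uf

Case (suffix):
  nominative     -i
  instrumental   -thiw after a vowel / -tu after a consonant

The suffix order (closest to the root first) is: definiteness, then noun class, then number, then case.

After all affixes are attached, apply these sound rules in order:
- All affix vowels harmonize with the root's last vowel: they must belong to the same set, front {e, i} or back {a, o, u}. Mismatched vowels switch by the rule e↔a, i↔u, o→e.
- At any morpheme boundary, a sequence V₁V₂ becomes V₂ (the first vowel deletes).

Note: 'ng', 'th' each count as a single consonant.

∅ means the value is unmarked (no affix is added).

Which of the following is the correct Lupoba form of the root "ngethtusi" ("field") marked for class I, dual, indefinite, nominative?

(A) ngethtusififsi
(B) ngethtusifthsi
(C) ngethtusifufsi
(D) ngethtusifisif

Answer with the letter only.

Attach definiteness indefinite -f → ngethtusif.
Attach noun class class I -uf → ngethtusifuf.
Attach number dual -s → ngethtusifufs.
Attach case nominative -i → ngethtusifufsi.
Apply vowel harmony: ngethtusifufsi → ngethtusififsi.
Vowel deletion: no change.
So the correct form is ngethtusififsi, option (A).
(D) ngethtusifisif is wrong: it has the affixes in the wrong order.
(C) ngethtusifufsi is wrong: it fails to apply the sound rule(s).
(B) ngethtusifthsi is wrong: it uses class II instead of class I for noun class.

A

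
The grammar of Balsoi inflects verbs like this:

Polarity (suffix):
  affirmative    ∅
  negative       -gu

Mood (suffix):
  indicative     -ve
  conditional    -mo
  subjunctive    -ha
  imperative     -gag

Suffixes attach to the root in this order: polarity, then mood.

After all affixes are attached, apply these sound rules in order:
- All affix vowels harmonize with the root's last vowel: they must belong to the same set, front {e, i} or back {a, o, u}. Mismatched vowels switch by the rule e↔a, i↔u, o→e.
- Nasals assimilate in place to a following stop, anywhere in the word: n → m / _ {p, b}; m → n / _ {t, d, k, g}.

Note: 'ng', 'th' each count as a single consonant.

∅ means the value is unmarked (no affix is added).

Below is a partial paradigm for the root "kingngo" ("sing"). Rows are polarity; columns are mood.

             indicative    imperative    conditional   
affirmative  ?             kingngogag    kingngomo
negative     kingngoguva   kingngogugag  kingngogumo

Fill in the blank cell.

polarity = affirmative: zero marking, form stays kingngo.
Attach mood indicative -ve → kingngove.
Apply vowel harmony: kingngove → kingngova.
Nasal assimilation: no change.

kingngova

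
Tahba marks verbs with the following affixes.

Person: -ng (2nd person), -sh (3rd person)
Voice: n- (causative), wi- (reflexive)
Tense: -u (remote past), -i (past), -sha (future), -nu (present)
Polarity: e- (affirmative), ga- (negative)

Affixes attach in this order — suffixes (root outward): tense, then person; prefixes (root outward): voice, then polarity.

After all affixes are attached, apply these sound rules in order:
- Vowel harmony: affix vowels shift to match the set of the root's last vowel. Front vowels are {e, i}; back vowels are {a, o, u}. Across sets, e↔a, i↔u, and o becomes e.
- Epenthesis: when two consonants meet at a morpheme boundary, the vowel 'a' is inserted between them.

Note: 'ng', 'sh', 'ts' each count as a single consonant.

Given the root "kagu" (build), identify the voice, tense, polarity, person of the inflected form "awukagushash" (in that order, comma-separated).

reflexive, future, affirmative, 3rd person

Segment: e-wi-kagu-sha-sh.
voice: wi- → reflexive.
tense: -sha → future.
polarity: e- → affirmative.
person: -sh → 3rd person.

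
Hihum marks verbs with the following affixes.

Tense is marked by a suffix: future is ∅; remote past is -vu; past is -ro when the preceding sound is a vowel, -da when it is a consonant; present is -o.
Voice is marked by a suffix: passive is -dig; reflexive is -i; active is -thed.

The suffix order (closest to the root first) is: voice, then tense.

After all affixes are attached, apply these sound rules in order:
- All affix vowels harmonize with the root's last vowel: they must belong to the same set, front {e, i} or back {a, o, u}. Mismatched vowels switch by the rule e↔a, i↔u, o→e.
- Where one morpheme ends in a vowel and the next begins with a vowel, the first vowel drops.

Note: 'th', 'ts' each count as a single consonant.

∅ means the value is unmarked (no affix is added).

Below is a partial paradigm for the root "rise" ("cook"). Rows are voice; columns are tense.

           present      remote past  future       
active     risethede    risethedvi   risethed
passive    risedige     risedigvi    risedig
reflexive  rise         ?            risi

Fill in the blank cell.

risivi

Attach voice reflexive -i → risei.
Attach tense remote past -vu → riseivu.
Apply vowel harmony: riseivu → riseivi.
Apply vowel deletion: riseivi → risivi.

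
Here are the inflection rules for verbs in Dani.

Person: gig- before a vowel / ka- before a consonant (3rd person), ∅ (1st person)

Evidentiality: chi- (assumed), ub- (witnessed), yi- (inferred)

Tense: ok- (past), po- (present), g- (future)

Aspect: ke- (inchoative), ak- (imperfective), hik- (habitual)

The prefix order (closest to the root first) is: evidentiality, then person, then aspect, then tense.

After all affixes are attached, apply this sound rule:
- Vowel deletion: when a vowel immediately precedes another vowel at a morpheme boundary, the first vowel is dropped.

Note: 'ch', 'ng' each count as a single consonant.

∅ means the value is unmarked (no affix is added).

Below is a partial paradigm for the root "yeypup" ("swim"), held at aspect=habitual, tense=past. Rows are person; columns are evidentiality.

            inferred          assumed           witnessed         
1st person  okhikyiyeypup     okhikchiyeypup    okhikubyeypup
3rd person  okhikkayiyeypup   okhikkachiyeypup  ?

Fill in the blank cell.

Attach evidentiality witnessed ub- → ubyeypup.
Attach person 3rd person gig- (before vowel 'u') → gigubyeypup.
Attach aspect habitual hik- → hikgigubyeypup.
Attach tense past ok- → okhikgigubyeypup.
Vowel deletion: no change.

okhikgigubyeypup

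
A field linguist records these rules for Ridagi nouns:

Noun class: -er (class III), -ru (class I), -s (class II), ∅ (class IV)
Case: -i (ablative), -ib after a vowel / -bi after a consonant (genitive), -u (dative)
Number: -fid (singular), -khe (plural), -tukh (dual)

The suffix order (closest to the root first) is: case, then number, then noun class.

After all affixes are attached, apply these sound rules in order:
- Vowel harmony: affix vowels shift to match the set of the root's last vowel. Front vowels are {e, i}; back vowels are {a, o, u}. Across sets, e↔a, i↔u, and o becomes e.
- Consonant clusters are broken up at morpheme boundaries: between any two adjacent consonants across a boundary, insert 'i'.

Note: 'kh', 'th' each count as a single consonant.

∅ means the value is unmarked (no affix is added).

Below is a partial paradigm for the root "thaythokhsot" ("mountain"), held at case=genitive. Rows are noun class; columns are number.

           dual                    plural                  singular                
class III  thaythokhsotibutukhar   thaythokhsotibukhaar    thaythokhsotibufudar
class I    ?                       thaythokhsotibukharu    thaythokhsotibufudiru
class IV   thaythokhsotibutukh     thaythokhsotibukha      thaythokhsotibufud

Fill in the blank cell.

thaythokhsotibutukhiru

Attach case genitive -bi (after consonant 't') → thaythokhsotbi.
Attach number dual -tukh → thaythokhsotbitukh.
Attach noun class class I -ru → thaythokhsotbitukhru.
Apply vowel harmony: thaythokhsotbitukhru → thaythokhsotbutukhru.
Apply epenthesis: thaythokhsotbutukhru → thaythokhsotibutukhiru.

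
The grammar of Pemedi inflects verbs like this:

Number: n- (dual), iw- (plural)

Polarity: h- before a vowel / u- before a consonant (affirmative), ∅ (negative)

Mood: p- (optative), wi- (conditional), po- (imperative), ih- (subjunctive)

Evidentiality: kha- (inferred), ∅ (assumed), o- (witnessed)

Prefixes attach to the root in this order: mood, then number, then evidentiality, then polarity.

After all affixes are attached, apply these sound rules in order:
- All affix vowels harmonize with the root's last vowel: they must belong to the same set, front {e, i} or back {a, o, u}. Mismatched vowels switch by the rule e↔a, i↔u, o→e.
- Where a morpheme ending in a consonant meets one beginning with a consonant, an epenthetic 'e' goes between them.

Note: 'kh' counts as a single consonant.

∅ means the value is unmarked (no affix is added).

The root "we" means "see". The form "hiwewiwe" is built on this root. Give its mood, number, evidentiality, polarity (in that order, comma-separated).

conditional, plural, assumed, affirmative

Segment: h-iw-wi-we.
mood: wi- → conditional.
number: iw- → plural.
evidentiality: ∅ → assumed.
polarity: h/u- → affirmative.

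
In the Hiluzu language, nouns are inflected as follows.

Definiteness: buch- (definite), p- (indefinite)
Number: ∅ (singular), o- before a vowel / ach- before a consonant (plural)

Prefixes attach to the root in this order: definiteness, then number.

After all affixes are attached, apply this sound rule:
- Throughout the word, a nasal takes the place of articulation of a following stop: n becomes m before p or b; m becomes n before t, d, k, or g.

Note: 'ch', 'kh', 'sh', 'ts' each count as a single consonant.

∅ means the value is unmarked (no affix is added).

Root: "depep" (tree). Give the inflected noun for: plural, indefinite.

achpdepep

Attach definiteness indefinite p- → pdepep.
Attach number plural ach- (before consonant 'p') → achpdepep.
Nasal assimilation: no change.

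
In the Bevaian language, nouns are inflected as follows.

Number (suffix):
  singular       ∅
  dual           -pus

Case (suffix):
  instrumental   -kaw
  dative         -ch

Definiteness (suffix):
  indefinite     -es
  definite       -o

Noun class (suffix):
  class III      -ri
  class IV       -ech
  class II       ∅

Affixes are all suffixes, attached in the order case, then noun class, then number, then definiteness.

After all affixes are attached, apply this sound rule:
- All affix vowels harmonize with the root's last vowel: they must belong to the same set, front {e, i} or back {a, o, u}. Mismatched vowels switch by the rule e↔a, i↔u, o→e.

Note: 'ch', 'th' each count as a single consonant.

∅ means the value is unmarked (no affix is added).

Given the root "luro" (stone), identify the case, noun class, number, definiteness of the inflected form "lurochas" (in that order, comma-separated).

Segment: luro-ch-es.
case: -ch → dative.
noun class: ∅ → class II.
number: ∅ → singular.
definiteness: -es → indefinite.

dative, class II, singular, indefinite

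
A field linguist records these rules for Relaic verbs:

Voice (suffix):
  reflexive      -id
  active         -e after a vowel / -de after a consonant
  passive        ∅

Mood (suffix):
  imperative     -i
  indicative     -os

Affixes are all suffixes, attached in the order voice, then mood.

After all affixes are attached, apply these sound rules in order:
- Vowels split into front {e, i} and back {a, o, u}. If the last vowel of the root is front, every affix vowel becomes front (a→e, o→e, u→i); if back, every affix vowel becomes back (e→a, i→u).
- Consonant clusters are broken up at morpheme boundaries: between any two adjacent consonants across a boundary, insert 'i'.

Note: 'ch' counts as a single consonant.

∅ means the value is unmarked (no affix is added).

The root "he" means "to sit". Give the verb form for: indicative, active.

heees

Attach voice active -e (after vowel 'e') → hee.
Attach mood indicative -os → heeos.
Apply vowel harmony: heeos → heees.
Epenthesis: no change.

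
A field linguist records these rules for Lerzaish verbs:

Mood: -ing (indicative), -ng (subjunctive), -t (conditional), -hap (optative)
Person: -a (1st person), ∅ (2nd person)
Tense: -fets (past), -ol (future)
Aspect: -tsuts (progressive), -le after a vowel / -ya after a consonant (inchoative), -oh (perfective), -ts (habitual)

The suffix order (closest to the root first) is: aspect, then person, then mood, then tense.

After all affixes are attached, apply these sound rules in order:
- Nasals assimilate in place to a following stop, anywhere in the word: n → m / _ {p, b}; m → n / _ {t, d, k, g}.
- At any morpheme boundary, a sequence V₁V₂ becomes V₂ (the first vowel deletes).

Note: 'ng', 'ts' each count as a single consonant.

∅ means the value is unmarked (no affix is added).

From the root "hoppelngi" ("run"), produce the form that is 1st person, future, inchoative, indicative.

hoppelngilingol

Attach aspect inchoative -le (after vowel 'i') → hoppelngile.
Attach person 1st person -a → hoppelngilea.
Attach mood indicative -ing → hoppelngileaing.
Attach tense future -ol → hoppelngileaingol.
Nasal assimilation: no change.
Apply vowel deletion: hoppelngileaingol → hoppelngilingol.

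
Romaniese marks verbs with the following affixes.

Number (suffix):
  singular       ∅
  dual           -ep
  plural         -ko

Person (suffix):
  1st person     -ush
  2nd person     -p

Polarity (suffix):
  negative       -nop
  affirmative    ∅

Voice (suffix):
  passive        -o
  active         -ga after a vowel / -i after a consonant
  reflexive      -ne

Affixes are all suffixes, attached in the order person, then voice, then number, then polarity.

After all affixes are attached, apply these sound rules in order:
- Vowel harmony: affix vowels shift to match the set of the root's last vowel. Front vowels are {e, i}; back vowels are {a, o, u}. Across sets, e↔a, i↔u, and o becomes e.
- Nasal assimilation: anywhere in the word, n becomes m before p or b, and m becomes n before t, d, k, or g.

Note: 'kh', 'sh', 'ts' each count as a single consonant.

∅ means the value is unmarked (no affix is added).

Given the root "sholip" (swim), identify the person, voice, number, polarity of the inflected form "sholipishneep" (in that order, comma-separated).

Segment: sholip-ush-ne-ep.
person: -ush → 1st person.
voice: -ne → reflexive.
number: -ep → dual.
polarity: ∅ → affirmative.

1st person, reflexive, dual, affirmative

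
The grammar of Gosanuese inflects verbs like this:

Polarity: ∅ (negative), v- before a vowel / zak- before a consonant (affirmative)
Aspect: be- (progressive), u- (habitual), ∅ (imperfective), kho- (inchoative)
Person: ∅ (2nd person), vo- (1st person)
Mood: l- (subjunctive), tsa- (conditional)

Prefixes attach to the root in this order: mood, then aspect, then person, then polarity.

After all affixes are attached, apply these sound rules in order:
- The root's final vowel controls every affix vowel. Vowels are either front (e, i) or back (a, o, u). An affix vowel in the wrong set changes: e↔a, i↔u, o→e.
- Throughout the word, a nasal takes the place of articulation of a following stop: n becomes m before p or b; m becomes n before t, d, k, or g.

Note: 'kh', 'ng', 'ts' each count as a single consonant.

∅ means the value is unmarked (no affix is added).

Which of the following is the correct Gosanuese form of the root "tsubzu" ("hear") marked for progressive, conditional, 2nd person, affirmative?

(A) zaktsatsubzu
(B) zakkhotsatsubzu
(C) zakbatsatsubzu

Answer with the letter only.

Attach mood conditional tsa- → tsatsubzu.
Attach aspect progressive be- → betsatsubzu.
person = 2nd person: zero marking, form stays betsatsubzu.
Attach polarity affirmative zak- (before consonant 'b') → zakbetsatsubzu.
Apply vowel harmony: zakbetsatsubzu → zakbatsatsubzu.
Nasal assimilation: no change.
So the correct form is zakbatsatsubzu, option (C).
(B) zakkhotsatsubzu is wrong: it uses inchoative instead of progressive for aspect.
(A) zaktsatsubzu is wrong: it uses imperfective instead of progressive for aspect.

C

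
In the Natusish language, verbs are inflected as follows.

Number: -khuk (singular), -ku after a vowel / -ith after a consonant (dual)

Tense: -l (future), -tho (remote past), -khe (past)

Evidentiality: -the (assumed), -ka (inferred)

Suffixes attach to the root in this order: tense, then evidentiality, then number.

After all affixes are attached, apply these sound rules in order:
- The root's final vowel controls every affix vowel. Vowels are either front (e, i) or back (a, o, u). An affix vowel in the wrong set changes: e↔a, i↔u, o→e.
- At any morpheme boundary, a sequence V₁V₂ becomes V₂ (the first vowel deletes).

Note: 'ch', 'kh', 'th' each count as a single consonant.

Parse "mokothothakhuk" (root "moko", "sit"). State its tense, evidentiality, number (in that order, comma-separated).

remote past, assumed, singular

Segment: moko-tho-the-khuk.
tense: -tho → remote past.
evidentiality: -the → assumed.
number: -khuk → singular.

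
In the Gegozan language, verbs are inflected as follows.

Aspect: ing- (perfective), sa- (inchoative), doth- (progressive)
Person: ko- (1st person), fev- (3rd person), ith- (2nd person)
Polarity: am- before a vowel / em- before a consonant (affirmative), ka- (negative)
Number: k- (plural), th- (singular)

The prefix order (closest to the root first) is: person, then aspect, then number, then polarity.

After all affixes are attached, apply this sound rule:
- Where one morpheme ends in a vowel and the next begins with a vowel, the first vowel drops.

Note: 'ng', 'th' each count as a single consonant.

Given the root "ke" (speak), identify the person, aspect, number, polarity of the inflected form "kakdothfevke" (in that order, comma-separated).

3rd person, progressive, plural, negative

Segment: ka-k-doth-fev-ke.
person: fev- → 3rd person.
aspect: doth- → progressive.
number: k- → plural.
polarity: ka- → negative.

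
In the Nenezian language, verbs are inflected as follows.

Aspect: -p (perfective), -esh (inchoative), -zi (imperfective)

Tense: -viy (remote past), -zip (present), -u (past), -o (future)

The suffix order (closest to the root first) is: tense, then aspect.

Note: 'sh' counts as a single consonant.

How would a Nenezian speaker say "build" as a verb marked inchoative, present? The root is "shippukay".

Attach tense present -zip → shippukayzip.
Attach aspect inchoative -esh → shippukayzipesh.

shippukayzipesh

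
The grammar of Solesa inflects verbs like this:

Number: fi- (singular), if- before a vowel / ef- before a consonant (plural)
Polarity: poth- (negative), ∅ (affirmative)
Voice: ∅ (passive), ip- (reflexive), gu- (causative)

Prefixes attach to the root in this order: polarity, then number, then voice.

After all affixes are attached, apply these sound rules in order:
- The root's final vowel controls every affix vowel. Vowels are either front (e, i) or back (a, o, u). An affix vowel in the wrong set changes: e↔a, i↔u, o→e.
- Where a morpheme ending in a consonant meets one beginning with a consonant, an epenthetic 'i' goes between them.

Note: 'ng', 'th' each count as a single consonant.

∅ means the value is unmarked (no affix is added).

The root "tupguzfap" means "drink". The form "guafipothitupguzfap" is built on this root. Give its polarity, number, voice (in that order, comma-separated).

Segment: gu-ef-poth-tupguzfap.
polarity: poth- → negative.
number: if/ef- → plural.
voice: gu- → causative.

negative, plural, causative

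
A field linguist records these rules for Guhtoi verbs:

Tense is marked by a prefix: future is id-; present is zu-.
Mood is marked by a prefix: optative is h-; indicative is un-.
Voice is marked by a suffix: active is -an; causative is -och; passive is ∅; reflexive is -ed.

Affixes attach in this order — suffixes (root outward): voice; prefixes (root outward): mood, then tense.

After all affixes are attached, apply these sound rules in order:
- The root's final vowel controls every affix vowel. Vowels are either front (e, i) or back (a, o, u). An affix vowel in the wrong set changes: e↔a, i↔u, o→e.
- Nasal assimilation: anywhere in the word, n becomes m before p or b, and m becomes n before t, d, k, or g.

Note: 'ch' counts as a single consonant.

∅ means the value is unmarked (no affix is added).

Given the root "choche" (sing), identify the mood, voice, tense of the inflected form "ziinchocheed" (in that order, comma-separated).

indicative, reflexive, present

Segment: zu-un-choche-ed.
mood: un- → indicative.
voice: -ed → reflexive.
tense: zu- → present.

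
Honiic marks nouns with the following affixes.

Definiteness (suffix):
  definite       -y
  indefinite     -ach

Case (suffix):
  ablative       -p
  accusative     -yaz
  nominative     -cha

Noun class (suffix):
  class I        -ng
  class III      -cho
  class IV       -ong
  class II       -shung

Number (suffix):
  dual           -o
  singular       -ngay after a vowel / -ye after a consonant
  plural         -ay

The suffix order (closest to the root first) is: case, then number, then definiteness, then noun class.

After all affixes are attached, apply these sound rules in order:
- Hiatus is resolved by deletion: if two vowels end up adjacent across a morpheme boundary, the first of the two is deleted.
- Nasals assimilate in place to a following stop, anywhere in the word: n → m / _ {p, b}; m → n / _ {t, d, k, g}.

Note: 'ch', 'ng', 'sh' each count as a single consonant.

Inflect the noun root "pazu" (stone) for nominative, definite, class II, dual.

Attach case nominative -cha → pazucha.
Attach number dual -o → pazuchao.
Attach definiteness definite -y → pazuchaoy.
Attach noun class class II -shung → pazuchaoyshung.
Apply vowel deletion: pazuchaoyshung → pazuchoyshung.
Nasal assimilation: no change.

pazuchoyshung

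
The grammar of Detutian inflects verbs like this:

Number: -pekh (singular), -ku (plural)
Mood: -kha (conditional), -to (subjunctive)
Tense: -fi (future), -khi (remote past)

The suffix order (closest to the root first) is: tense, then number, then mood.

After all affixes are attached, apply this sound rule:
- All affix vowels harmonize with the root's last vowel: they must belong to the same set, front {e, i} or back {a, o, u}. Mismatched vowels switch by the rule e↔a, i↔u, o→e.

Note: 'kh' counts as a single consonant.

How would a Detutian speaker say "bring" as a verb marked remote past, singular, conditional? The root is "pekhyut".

Attach tense remote past -khi → pekhyutkhi.
Attach number singular -pekh → pekhyutkhipekh.
Attach mood conditional -kha → pekhyutkhipekhkha.
Apply vowel harmony: pekhyutkhipekhkha → pekhyutkhupakhkha.

pekhyutkhupakhkha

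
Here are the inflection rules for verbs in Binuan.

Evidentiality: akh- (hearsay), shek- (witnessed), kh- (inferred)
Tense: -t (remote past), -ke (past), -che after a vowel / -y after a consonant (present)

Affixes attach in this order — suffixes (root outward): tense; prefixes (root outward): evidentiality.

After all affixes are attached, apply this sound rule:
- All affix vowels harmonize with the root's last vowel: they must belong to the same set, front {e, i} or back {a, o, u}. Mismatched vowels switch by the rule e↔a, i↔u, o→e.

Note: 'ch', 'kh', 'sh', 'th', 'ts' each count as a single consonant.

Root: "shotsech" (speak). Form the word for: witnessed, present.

shekshotsechy

Attach evidentiality witnessed shek- → shekshotsech.
Attach tense present -y (after consonant 'ch') → shekshotsechy.
Vowel harmony: no change.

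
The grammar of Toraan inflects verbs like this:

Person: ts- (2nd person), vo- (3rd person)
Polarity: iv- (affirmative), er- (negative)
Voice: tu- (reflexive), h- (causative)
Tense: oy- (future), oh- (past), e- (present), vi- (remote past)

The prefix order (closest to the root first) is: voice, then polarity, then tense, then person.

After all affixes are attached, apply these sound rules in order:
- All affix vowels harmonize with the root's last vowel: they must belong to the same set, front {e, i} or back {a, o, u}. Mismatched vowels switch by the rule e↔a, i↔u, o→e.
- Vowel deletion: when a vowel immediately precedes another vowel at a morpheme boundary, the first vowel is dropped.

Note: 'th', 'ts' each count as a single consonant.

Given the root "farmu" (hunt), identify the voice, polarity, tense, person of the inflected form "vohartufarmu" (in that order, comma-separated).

reflexive, negative, past, 3rd person

Segment: vo-oh-er-tu-farmu.
voice: tu- → reflexive.
polarity: er- → negative.
tense: oh- → past.
person: vo- → 3rd person.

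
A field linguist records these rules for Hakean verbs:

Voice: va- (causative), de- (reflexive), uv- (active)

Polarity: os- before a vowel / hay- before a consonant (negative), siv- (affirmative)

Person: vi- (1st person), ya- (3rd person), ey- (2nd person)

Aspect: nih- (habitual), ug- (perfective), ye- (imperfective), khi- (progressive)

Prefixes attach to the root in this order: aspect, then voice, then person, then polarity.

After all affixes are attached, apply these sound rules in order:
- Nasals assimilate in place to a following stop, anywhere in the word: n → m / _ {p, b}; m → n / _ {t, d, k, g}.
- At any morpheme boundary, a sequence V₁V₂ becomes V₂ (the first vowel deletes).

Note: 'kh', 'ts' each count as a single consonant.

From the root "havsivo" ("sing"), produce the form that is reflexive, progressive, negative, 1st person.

hayvidekhihavsivo

Attach aspect progressive khi- → khihavsivo.
Attach voice reflexive de- → dekhihavsivo.
Attach person 1st person vi- → videkhihavsivo.
Attach polarity negative hay- (before consonant 'v') → hayvidekhihavsivo.
Nasal assimilation: no change.
Vowel deletion: no change.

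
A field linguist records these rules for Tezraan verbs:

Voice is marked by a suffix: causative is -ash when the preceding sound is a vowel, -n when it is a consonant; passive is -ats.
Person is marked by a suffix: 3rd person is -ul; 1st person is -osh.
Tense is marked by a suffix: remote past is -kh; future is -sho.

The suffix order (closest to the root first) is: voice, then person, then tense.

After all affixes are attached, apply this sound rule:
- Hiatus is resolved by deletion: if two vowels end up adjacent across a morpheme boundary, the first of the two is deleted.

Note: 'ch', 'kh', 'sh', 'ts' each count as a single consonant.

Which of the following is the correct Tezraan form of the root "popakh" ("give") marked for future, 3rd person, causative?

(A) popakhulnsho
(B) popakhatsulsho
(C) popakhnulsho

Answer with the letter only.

Attach voice causative -n (after consonant 'kh') → popakhn.
Attach person 3rd person -ul → popakhnul.
Attach tense future -sho → popakhnulsho.
Vowel deletion: no change.
So the correct form is popakhnulsho, option (C).
(A) popakhulnsho is wrong: it has the affixes in the wrong order.
(B) popakhatsulsho is wrong: it uses passive instead of causative for voice.

C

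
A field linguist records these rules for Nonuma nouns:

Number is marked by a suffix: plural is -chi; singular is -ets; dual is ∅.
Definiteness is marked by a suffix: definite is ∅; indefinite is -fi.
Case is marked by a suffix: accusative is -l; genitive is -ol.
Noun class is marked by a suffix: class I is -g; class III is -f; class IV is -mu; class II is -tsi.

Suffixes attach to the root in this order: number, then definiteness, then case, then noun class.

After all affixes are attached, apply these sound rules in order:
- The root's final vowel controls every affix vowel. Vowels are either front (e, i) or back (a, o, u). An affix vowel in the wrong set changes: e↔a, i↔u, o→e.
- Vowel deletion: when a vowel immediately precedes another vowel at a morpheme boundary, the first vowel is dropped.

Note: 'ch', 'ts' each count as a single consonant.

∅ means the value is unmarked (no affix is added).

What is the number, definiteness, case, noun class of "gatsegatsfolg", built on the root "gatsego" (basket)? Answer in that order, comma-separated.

singular, indefinite, genitive, class I

Segment: gatsego-ets-fi-ol-g.
number: -ets → singular.
definiteness: -fi → indefinite.
case: -ol → genitive.
noun class: -g → class I.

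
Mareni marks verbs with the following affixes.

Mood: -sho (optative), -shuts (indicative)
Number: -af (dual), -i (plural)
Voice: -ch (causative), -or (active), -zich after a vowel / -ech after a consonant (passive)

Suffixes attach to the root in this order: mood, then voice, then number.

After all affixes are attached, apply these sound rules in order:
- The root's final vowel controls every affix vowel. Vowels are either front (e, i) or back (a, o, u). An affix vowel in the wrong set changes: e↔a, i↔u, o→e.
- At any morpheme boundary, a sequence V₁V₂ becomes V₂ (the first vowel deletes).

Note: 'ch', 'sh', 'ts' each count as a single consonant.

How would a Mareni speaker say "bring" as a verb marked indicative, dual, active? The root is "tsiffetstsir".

Attach mood indicative -shuts → tsiffetstsirshuts.
Attach voice active -or → tsiffetstsirshutsor.
Attach number dual -af → tsiffetstsirshutsoraf.
Apply vowel harmony: tsiffetstsirshutsoraf → tsiffetstsirshitseref.
Vowel deletion: no change.

tsiffetstsirshitseref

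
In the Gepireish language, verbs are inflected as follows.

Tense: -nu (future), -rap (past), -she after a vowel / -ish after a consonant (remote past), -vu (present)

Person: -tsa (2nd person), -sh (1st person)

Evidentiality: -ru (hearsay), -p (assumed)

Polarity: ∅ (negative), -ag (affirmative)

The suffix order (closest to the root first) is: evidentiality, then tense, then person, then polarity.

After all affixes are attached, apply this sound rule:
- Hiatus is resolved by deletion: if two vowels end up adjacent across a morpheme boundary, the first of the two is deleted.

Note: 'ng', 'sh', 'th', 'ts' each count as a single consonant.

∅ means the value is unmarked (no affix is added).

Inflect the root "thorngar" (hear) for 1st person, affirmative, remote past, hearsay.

Attach evidentiality hearsay -ru → thorngarru.
Attach tense remote past -she (after vowel 'u') → thorngarrushe.
Attach person 1st person -sh → thorngarrushesh.
Attach polarity affirmative -ag → thorngarrusheshag.
Vowel deletion: no change.

thorngarrusheshag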